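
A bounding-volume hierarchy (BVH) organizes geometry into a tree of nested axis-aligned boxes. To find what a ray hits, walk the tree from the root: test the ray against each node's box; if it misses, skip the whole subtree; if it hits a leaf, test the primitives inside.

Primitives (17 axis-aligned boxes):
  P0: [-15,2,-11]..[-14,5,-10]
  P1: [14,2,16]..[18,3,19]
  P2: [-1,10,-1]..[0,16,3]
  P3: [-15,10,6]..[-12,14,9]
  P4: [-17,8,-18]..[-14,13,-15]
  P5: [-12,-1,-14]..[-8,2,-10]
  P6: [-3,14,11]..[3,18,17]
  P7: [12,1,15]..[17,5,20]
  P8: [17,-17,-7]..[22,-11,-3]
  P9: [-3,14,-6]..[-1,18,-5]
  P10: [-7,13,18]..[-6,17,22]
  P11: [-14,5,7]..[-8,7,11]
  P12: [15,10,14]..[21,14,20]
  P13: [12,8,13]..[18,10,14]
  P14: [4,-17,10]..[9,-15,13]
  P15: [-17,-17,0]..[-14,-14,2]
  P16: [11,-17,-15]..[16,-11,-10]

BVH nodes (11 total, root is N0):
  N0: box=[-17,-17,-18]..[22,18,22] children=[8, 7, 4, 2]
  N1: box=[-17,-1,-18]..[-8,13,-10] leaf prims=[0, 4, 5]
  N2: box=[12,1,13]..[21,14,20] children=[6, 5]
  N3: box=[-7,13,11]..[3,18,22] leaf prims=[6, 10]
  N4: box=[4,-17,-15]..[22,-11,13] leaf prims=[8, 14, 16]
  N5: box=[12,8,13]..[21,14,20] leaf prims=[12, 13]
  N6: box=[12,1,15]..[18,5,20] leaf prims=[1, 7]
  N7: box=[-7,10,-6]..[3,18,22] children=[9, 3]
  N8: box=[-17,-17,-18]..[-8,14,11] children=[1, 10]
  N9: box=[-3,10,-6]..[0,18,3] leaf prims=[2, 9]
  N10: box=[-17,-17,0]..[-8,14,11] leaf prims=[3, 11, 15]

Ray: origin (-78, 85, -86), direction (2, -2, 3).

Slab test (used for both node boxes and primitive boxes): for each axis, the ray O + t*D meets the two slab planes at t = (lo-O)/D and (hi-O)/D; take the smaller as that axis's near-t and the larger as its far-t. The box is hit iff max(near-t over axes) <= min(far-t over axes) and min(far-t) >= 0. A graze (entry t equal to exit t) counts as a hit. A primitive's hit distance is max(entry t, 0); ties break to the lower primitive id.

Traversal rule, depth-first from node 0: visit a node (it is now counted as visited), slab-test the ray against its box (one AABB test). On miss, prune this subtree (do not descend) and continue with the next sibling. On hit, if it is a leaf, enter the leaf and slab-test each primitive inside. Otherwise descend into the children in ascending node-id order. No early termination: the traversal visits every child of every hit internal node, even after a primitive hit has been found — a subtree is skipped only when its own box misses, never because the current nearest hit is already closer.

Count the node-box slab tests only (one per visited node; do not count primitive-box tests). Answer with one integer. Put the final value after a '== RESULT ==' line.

Trace the traversal:
N0 x:[61/2,50] y:[67/2,51] z:[68/3,36] -> hit [67/2,36], descend [2, 4, 7, 8]
  N2 x:[45,99/2] y:[71/2,42] z:[33,106/3] -> miss, prune
  N4 x:[41,50] y:[48,51] z:[71/3,33] -> miss, prune
  N7 x:[71/2,81/2] y:[67/2,75/2] z:[80/3,36] -> hit [71/2,36], descend [3, 9]
    N3 x:[71/2,81/2] y:[67/2,36] z:[97/3,36] -> hit [71/2,36] leaf, test {P6(miss), P10@t=71/2}
    N9 x:[75/2,39] y:[67/2,75/2] z:[80/3,89/3] -> miss, prune
  N8 x:[61/2,35] y:[71/2,51] z:[68/3,97/3] -> miss, prune

7 AABB tests over nodes [0, 2, 4, 7, 3, 9, 8]; 1 leaf entered; closest P10.

== RESULT ==
7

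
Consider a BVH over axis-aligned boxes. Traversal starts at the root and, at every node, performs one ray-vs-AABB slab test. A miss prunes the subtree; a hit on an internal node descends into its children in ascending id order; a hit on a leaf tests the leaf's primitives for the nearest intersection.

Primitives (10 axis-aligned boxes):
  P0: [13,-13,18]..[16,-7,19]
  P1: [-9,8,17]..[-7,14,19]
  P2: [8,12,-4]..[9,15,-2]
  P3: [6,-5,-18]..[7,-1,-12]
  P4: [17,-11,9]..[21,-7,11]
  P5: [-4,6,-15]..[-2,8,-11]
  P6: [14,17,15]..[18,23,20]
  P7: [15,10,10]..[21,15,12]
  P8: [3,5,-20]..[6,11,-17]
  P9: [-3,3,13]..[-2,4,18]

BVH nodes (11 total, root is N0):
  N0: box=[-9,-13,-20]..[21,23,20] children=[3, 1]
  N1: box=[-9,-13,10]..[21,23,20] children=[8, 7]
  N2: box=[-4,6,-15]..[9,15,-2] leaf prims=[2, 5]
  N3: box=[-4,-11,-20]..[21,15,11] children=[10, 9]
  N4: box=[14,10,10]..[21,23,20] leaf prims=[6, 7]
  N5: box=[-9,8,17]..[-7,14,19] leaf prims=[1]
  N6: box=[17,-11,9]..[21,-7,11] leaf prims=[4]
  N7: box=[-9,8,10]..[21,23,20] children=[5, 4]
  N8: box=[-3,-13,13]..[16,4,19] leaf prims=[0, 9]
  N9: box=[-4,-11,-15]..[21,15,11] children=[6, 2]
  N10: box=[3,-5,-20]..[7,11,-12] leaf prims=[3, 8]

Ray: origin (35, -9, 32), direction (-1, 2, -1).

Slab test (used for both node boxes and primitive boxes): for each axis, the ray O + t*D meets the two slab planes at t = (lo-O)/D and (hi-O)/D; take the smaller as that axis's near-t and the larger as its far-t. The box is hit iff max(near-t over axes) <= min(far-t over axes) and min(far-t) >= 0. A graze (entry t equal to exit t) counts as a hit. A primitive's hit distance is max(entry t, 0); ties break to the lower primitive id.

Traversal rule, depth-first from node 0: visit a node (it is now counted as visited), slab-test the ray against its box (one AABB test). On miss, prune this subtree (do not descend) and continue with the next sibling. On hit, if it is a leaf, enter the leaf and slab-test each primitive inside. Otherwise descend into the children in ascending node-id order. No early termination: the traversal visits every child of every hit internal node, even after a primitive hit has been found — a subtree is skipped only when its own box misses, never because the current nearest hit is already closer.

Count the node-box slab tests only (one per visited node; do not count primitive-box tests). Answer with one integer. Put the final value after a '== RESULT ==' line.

Trace the traversal:
N0 x:[14,44] y:[-2,16] z:[12,52] -> hit [14,16], descend [1, 3]
  N1 x:[14,44] y:[-2,16] z:[12,22] -> hit [14,16], descend [7, 8]
    N7 x:[14,44] y:[17/2,16] z:[12,22] -> hit [14,16], descend [4, 5]
      N4 x:[14,21] y:[19/2,16] z:[12,22] -> hit [14,16] leaf, test {P6(miss), P7(miss)}
      N5 x:[42,44] y:[17/2,23/2] z:[13,15] -> miss, prune
    N8 x:[19,38] y:[-2,13/2] z:[13,19] -> miss, prune
  N3 x:[14,39] y:[-1,12] z:[21,52] -> miss, prune

Visited [0, 1, 7, 4, 5, 8, 3]. Tests: 7 box, 1 leaf. Nearest: miss.

== RESULT ==
7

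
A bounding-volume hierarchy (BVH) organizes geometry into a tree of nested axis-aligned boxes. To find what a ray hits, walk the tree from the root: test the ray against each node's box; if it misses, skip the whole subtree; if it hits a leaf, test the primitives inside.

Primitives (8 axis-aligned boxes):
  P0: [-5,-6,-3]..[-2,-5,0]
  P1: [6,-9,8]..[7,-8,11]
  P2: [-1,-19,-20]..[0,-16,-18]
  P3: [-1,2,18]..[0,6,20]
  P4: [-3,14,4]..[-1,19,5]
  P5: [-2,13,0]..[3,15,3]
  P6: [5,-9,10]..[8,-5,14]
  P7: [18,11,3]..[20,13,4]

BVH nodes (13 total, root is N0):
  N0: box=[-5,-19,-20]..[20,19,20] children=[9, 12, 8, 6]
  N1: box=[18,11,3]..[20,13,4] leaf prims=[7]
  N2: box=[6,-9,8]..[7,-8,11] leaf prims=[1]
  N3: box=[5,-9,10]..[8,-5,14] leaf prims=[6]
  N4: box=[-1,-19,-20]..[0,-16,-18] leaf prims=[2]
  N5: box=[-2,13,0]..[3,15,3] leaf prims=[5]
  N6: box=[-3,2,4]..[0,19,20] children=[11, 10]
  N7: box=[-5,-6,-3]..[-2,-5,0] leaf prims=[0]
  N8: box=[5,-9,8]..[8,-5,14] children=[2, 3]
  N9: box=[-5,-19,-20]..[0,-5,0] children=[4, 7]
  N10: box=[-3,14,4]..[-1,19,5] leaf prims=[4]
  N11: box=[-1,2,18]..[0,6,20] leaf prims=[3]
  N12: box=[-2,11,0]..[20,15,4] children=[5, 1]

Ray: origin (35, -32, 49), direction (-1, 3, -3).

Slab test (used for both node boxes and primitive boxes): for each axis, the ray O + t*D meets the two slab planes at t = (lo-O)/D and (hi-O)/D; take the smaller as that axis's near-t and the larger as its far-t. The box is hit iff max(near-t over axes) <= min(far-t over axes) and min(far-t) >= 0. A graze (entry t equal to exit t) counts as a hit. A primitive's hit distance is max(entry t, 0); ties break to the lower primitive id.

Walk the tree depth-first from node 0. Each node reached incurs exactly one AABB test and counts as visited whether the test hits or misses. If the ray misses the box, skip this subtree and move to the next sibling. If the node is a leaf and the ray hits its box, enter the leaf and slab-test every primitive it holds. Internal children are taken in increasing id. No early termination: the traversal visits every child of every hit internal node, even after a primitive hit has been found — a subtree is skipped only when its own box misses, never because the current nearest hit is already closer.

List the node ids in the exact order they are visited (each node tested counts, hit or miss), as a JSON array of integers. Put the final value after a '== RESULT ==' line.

Traverse from the root:
N0 x:[15,40] y:[13/3,17] z:[29/3,23] -> hit [15,17], descend [6, 8, 9, 12]
  N6 x:[35,38] y:[34/3,17] z:[29/3,15] -> miss, prune
  N8 x:[27,30] y:[23/3,9] z:[35/3,41/3] -> miss, prune
  N9 x:[35,40] y:[13/3,9] z:[49/3,23] -> miss, prune
  N12 x:[15,37] y:[43/3,47/3] z:[15,49/3] -> hit [15,47/3], descend [1, 5]
    N1 x:[15,17] y:[43/3,15] z:[15,46/3] -> hit [15,15] leaf, test {P7@t=15}
    N5 x:[32,37] y:[15,47/3] z:[46/3,49/3] -> miss, prune

7 AABB tests over nodes [0, 6, 8, 9, 12, 1, 5]; 1 leaf entered; closest P7.

== RESULT ==
[0, 6, 8, 9, 12, 1, 5]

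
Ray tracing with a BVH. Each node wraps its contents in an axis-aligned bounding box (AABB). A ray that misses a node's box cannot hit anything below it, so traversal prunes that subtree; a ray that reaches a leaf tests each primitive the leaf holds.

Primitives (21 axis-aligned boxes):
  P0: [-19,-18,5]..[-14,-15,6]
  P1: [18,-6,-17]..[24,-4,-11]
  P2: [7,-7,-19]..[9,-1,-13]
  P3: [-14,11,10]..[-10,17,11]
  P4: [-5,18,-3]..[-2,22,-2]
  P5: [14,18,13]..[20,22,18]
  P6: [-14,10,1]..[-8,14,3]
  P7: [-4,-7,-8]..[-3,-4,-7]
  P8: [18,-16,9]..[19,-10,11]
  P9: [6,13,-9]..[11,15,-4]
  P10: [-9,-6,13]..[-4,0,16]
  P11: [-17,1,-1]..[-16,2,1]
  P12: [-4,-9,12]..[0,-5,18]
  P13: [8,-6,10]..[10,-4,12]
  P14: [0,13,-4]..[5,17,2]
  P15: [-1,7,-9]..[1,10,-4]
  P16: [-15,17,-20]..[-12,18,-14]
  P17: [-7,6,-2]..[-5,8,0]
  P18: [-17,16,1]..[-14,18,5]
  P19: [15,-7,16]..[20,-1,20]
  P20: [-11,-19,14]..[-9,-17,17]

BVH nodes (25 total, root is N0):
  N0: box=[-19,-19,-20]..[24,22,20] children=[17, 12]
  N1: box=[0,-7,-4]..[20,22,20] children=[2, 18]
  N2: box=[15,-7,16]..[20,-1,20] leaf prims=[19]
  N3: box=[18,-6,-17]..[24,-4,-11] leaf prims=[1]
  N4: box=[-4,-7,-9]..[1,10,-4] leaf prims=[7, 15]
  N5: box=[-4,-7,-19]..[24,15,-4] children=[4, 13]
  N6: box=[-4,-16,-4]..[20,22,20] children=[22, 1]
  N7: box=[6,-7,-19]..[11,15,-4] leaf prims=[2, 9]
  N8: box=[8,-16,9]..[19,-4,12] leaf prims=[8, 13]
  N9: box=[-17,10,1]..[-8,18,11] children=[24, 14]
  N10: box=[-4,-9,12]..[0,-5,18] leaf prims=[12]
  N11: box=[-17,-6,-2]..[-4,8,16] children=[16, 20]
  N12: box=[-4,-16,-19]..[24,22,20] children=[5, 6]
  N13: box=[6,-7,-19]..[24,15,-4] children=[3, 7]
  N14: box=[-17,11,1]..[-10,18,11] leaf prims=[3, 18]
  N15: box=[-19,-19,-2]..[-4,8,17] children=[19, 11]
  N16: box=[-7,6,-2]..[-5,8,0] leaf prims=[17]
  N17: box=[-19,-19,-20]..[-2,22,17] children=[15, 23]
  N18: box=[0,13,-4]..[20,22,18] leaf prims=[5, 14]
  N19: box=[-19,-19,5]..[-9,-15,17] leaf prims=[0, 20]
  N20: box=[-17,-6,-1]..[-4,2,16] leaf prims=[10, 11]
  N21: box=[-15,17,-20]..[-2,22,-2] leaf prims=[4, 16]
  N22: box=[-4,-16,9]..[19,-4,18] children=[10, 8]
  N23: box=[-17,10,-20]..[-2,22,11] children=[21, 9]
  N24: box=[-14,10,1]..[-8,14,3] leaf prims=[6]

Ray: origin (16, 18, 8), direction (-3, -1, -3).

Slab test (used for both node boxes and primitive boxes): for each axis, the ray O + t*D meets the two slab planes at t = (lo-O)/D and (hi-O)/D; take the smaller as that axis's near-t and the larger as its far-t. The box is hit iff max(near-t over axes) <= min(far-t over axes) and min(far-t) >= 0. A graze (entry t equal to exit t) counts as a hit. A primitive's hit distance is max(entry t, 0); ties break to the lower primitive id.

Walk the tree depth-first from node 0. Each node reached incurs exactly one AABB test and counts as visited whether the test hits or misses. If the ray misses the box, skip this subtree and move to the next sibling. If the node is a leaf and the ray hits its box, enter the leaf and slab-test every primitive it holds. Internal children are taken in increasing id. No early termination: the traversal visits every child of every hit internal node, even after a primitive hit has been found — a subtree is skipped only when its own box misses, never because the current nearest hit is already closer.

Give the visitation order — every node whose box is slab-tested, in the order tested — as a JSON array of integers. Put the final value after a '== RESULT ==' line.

Traverse from the root:
N0 x:[-8/3,35/3] y:[-4,37] z:[-4,28/3] -> hit [-8/3,28/3], descend [12, 17]
  N12 x:[-8/3,20/3] y:[-4,34] z:[-4,9] -> hit [-8/3,20/3], descend [5, 6]
    N5 x:[-8/3,20/3] y:[3,25] z:[4,9] -> hit [4,20/3], descend [4, 13]
      N4 x:[5,20/3] y:[8,25] z:[4,17/3] -> miss, prune
      N13 x:[-8/3,10/3] y:[3,25] z:[4,9] -> miss, prune
    N6 x:[-4/3,20/3] y:[-4,34] z:[-4,4] -> hit [-4/3,4], descend [1, 22]
      N1 x:[-4/3,16/3] y:[-4,25] z:[-4,4] -> hit [-4/3,4], descend [2, 18]
        N2 x:[-4/3,1/3] y:[19,25] z:[-4,-8/3] -> miss, prune
        N18 x:[-4/3,16/3] y:[-4,5] z:[-10/3,4] -> hit [-4/3,4] leaf, test {P5(miss), P14@t=11/3}
      N22 x:[-1,20/3] y:[22,34] z:[-10/3,-1/3] -> miss, prune
  N17 x:[6,35/3] y:[-4,37] z:[-3,28/3] -> hit [6,28/3], descend [15, 23]
    N15 x:[20/3,35/3] y:[10,37] z:[-3,10/3] -> miss, prune
    N23 x:[6,11] y:[-4,8] z:[-1,28/3] -> hit [6,8], descend [9, 21]
      N9 x:[8,11] y:[0,8] z:[-1,7/3] -> miss, prune
      N21 x:[6,31/3] y:[-4,1] z:[10/3,28/3] -> miss, prune

15 AABB tests over nodes [0, 12, 5, 4, 13, 6, 1, 2, 18, 22, 17, 15, 23, 9, 21]; 1 leaf entered; closest P14.

== RESULT ==
[0, 12, 5, 4, 13, 6, 1, 2, 18, 22, 17, 15, 23, 9, 21]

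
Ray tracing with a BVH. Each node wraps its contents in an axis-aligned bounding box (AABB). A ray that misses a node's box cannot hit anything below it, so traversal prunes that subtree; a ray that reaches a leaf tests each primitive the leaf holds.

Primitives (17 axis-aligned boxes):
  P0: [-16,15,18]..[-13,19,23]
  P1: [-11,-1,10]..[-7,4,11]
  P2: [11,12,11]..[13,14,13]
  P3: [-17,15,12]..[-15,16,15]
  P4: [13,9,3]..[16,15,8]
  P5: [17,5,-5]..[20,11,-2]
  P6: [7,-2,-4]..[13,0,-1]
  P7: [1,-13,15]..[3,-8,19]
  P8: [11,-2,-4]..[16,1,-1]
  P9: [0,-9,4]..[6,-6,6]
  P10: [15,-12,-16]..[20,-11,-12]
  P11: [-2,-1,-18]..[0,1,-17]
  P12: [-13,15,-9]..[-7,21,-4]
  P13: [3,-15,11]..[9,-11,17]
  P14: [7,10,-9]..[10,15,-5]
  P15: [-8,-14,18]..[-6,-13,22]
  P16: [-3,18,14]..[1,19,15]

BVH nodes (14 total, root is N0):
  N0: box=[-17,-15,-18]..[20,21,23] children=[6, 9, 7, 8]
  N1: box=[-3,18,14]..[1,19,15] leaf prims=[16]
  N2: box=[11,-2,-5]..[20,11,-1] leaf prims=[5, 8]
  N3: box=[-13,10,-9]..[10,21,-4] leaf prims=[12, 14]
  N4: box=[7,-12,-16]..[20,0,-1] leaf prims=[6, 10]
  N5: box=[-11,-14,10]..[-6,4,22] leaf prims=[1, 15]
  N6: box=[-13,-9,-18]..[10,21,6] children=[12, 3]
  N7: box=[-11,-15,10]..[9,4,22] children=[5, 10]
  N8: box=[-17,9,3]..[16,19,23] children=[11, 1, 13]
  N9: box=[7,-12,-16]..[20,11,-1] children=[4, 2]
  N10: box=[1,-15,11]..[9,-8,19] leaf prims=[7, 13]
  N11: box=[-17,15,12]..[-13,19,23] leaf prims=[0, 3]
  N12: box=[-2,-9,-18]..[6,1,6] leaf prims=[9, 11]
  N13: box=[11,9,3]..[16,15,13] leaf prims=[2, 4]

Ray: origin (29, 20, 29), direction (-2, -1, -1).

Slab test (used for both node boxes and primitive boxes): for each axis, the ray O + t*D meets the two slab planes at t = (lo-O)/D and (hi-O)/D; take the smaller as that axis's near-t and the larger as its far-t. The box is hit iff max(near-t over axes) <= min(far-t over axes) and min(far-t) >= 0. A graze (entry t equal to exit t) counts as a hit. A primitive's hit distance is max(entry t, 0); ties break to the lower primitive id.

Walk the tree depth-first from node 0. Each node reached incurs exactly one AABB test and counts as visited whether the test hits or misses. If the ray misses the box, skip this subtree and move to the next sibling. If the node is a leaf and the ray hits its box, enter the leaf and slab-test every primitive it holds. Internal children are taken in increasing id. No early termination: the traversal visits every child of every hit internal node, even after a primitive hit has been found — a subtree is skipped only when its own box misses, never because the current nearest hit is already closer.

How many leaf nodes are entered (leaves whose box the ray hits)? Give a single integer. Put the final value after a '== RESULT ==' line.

Traverse from the root:
N0 x:[9/2,23] y:[-1,35] z:[6,47] -> hit [6,23], descend [6, 7, 8, 9]
  N6 x:[19/2,21] y:[-1,29] z:[23,47] -> miss, prune
  N7 x:[10,20] y:[16,35] z:[7,19] -> hit [16,19], descend [5, 10]
    N5 x:[35/2,20] y:[16,34] z:[7,19] -> hit [35/2,19] leaf, test {P1@t=18, P15(miss)}
    N10 x:[10,14] y:[28,35] z:[10,18] -> miss, prune
  N8 x:[13/2,23] y:[1,11] z:[6,26] -> hit [13/2,11], descend [1, 11, 13]
    N1 x:[14,16] y:[1,2] z:[14,15] -> miss, prune
    N11 x:[21,23] y:[1,5] z:[6,17] -> miss, prune
    N13 x:[13/2,9] y:[5,11] z:[16,26] -> miss, prune
  N9 x:[9/2,11] y:[9,32] z:[30,45] -> miss, prune

order=[0, 6, 7, 5, 10, 8, 1, 11, 13, 9]  |boxes|=10  |leaves|=1  hit=P1

== RESULT ==
1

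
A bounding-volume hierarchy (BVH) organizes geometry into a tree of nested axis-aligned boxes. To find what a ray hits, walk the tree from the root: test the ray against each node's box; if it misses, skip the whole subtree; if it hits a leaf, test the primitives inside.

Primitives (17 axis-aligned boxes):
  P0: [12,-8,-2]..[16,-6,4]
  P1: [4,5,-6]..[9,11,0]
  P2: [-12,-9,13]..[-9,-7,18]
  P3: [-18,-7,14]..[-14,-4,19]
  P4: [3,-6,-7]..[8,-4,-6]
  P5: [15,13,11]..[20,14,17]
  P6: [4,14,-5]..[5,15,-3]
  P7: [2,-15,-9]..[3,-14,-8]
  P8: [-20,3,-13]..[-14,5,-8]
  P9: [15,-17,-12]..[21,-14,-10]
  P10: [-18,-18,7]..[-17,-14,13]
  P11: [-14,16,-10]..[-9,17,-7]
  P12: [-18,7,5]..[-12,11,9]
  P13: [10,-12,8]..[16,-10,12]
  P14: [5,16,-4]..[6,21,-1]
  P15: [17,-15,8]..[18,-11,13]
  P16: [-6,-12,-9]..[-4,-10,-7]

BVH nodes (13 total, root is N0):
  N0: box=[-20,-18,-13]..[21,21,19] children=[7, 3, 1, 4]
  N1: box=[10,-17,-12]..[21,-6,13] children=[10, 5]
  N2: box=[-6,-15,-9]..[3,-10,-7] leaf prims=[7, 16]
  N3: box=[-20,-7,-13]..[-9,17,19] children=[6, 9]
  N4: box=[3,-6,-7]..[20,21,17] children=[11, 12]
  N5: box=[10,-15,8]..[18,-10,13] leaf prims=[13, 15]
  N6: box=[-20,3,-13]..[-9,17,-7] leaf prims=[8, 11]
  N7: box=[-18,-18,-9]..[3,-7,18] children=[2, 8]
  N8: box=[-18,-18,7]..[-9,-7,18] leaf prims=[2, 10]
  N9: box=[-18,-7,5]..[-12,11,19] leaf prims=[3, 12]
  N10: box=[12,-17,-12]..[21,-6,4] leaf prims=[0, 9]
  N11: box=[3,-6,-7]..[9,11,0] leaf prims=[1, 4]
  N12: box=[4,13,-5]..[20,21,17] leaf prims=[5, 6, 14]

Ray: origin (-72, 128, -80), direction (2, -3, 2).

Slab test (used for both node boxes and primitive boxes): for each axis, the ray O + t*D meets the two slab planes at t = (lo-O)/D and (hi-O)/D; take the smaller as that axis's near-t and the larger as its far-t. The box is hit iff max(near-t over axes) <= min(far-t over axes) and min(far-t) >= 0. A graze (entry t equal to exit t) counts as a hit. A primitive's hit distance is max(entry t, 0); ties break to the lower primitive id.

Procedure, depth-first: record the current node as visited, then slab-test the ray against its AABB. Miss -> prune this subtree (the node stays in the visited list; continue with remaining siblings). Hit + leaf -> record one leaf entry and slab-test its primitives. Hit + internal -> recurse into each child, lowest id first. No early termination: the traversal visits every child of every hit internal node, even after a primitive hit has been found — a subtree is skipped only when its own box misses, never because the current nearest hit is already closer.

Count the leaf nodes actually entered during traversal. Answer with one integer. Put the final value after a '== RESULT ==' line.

Traverse from the root:
N0 x:[26,93/2] y:[107/3,146/3] z:[67/2,99/2] -> hit [107/3,93/2], descend [1, 3, 4, 7]
  N1 x:[41,93/2] y:[134/3,145/3] z:[34,93/2] -> hit [134/3,93/2], descend [5, 10]
    N5 x:[41,45] y:[46,143/3] z:[44,93/2] -> miss, prune
    N10 x:[42,93/2] y:[134/3,145/3] z:[34,42] -> miss, prune
  N3 x:[26,63/2] y:[37,45] z:[67/2,99/2] -> miss, prune
  N4 x:[75/2,46] y:[107/3,134/3] z:[73/2,97/2] -> hit [75/2,134/3], descend [11, 12]
    N11 x:[75/2,81/2] y:[39,134/3] z:[73/2,40] -> hit [39,40] leaf, test {P1@t=39, P4(miss)}
    N12 x:[38,46] y:[107/3,115/3] z:[75/2,97/2] -> hit [38,115/3] leaf, test {P5(miss), P6@t=38, P14(miss)}
  N7 x:[27,75/2] y:[45,146/3] z:[71/2,49] -> miss, prune

Visited [0, 1, 5, 10, 3, 4, 11, 12, 7]. Tests: 9 box, 2 leaf. Nearest: P6.

== RESULT ==
2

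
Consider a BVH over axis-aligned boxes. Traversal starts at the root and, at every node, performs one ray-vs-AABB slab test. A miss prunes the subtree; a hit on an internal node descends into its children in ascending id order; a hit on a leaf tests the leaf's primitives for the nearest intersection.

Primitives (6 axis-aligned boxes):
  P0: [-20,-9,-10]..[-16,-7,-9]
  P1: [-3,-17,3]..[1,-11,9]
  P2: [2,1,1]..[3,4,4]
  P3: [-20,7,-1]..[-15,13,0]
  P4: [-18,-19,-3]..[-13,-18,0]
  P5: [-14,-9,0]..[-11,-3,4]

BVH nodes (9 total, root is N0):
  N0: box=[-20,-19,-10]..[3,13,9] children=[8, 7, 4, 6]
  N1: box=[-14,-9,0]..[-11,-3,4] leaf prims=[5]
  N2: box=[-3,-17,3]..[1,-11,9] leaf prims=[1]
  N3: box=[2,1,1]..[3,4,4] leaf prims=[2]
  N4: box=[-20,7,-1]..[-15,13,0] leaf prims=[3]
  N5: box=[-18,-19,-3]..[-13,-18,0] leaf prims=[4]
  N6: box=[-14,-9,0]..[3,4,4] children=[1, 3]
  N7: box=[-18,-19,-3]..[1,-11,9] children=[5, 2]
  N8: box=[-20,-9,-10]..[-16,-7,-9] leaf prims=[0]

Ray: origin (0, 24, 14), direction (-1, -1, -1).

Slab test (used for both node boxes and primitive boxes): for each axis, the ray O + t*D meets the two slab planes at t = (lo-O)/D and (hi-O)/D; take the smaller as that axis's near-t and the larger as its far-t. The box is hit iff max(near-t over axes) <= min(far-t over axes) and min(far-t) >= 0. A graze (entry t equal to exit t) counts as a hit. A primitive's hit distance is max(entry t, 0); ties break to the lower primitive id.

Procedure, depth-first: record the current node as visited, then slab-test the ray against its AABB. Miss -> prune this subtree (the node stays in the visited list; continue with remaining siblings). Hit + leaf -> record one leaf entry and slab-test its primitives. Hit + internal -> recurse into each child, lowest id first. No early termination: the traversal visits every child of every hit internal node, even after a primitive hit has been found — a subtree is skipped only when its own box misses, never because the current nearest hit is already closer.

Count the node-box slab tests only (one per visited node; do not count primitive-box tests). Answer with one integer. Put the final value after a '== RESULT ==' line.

Walk:
N0 x:[-3,20] y:[11,43] z:[5,24] -> hit [11,20], descend [4, 6, 7, 8]
  N4 x:[15,20] y:[11,17] z:[14,15] -> hit [15,15] leaf, test {P3@t=15}
  N6 x:[-3,14] y:[20,33] z:[10,14] -> miss, prune
  N7 x:[-1,18] y:[35,43] z:[5,17] -> miss, prune
  N8 x:[16,20] y:[31,33] z:[23,24] -> miss, prune

5 AABB tests over nodes [0, 4, 6, 7, 8]; 1 leaf entered; closest P3.

== RESULT ==
5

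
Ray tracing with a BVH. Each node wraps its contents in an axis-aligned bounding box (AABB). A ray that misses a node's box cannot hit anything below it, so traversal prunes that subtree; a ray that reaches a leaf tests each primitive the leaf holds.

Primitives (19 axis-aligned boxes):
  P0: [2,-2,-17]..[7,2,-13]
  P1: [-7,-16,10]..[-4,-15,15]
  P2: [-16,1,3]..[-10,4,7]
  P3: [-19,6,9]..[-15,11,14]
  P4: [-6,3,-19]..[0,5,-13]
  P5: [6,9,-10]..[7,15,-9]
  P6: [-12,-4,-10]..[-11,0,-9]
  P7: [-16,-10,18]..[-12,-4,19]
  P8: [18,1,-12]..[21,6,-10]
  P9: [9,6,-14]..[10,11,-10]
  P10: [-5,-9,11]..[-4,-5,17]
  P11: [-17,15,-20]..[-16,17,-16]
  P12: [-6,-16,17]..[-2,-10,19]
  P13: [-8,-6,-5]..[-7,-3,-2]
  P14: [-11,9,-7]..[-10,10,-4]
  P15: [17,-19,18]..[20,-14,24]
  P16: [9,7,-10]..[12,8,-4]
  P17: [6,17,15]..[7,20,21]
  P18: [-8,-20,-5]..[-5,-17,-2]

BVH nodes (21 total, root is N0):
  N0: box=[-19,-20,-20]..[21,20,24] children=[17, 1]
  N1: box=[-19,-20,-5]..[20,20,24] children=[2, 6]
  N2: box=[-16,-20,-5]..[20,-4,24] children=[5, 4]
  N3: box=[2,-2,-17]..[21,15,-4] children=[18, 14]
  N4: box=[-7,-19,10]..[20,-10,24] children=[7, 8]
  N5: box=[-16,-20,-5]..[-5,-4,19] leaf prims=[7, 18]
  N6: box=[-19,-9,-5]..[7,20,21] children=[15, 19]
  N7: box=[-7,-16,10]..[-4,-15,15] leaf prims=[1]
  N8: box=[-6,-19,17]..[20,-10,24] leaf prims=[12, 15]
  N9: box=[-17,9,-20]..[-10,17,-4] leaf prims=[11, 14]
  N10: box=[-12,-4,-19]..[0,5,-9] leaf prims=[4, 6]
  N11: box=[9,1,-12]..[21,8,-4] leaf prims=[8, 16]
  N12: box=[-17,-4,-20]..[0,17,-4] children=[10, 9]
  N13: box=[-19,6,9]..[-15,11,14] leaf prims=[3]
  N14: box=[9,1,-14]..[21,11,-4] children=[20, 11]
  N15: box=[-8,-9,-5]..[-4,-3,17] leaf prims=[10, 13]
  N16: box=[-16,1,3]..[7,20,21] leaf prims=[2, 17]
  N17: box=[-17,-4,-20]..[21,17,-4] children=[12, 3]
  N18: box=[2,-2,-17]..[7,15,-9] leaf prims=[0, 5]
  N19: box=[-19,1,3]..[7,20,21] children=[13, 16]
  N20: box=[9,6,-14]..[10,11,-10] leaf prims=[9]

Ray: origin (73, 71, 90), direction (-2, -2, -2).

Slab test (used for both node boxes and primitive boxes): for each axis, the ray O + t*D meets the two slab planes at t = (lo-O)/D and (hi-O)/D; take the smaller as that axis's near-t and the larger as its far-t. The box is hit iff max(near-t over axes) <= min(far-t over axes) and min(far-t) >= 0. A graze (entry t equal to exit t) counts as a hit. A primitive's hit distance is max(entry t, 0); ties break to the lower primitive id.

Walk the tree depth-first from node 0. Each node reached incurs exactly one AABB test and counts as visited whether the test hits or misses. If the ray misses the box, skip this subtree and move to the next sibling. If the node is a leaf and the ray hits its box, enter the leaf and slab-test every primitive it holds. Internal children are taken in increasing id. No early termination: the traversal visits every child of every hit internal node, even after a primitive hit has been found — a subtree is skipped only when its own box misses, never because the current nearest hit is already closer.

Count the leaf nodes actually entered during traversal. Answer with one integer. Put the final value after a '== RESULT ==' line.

Walk:
N0 x:[26,46] y:[51/2,91/2] z:[33,55] -> hit [33,91/2], descend [1, 17]
  N1 x:[53/2,46] y:[51/2,91/2] z:[33,95/2] -> hit [33,91/2], descend [2, 6]
    N2 x:[53/2,89/2] y:[75/2,91/2] z:[33,95/2] -> hit [75/2,89/2], descend [4, 5]
      N4 x:[53/2,40] y:[81/2,45] z:[33,40] -> miss, prune
      N5 x:[39,89/2] y:[75/2,91/2] z:[71/2,95/2] -> hit [39,89/2] leaf, test {P7(miss), P18(miss)}
    N6 x:[33,46] y:[51/2,40] z:[69/2,95/2] -> hit [69/2,40], descend [15, 19]
      N15 x:[77/2,81/2] y:[37,40] z:[73/2,95/2] -> hit [77/2,40] leaf, test {P10@t=77/2, P13(miss)}
      N19 x:[33,46] y:[51/2,35] z:[69/2,87/2] -> hit [69/2,35], descend [13, 16]
        N13 x:[44,46] y:[30,65/2] z:[38,81/2] -> miss, prune
        N16 x:[33,89/2] y:[51/2,35] z:[69/2,87/2] -> hit [69/2,35] leaf, test {P2(miss), P17(miss)}
  N17 x:[26,45] y:[27,75/2] z:[47,55] -> miss, prune

Visited [0, 1, 2, 4, 5, 6, 15, 19, 13, 16, 17]. Tests: 11 box, 3 leaf. Nearest: P10.

== RESULT ==
3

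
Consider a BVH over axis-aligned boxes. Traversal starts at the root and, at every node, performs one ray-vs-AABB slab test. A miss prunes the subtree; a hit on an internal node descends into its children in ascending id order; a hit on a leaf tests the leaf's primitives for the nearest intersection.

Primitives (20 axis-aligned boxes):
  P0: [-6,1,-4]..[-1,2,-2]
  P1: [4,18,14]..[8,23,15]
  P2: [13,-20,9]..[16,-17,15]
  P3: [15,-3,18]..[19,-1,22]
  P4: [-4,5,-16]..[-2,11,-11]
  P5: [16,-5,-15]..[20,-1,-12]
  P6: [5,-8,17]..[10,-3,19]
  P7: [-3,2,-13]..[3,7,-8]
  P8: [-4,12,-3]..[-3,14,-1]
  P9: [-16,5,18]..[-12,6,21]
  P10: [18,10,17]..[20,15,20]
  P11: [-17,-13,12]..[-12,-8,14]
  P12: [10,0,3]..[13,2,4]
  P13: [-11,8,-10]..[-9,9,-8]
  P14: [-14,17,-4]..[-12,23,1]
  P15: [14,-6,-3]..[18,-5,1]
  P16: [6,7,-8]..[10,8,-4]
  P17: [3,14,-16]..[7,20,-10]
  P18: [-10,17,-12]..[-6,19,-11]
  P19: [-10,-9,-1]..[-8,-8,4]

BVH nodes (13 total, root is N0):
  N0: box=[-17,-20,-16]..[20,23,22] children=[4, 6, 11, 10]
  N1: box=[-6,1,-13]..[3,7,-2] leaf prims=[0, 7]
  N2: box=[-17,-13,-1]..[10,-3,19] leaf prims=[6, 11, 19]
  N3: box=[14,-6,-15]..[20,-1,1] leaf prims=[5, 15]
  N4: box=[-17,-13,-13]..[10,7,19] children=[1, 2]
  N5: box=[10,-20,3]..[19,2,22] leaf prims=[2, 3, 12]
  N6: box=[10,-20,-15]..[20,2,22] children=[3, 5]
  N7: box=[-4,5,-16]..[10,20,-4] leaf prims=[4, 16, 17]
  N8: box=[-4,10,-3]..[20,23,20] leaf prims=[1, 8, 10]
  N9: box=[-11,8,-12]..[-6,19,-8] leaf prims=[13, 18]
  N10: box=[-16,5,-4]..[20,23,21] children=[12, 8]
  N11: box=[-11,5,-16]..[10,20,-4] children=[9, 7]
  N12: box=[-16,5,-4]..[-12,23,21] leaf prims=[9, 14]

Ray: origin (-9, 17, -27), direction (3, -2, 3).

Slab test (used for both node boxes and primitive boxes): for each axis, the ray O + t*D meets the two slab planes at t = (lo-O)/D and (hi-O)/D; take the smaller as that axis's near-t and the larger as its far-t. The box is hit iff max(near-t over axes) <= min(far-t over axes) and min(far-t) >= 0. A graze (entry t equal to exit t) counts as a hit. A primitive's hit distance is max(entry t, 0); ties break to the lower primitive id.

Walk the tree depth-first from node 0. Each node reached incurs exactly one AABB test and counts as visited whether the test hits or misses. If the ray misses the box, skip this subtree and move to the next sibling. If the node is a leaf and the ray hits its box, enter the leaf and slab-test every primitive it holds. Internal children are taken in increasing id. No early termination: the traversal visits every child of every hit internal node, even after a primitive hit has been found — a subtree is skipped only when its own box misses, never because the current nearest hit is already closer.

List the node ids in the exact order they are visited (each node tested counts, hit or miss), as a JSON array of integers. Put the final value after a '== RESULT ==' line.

Trace the traversal:
N0 x:[-8/3,29/3] y:[-3,37/2] z:[11/3,49/3] -> hit [11/3,29/3], descend [4, 6, 10, 11]
  N4 x:[-8/3,19/3] y:[5,15] z:[14/3,46/3] -> hit [5,19/3], descend [1, 2]
    N1 x:[1,4] y:[5,8] z:[14/3,25/3] -> miss, prune
    N2 x:[-8/3,19/3] y:[10,15] z:[26/3,46/3] -> miss, prune
  N6 x:[19/3,29/3] y:[15/2,37/2] z:[4,49/3] -> hit [15/2,29/3], descend [3, 5]
    N3 x:[23/3,29/3] y:[9,23/2] z:[4,28/3] -> hit [9,28/3] leaf, test {P5(miss), P15(miss)}
    N5 x:[19/3,28/3] y:[15/2,37/2] z:[10,49/3] -> miss, prune
  N10 x:[-7/3,29/3] y:[-3,6] z:[23/3,16] -> miss, prune
  N11 x:[-2/3,19/3] y:[-3/2,6] z:[11/3,23/3] -> hit [11/3,6], descend [7, 9]
    N7 x:[5/3,19/3] y:[-3/2,6] z:[11/3,23/3] -> hit [11/3,6] leaf, test {P4(miss), P16(miss), P17(miss)}
    N9 x:[-2/3,1] y:[-1,9/2] z:[5,19/3] -> miss, prune

order=[0, 4, 1, 2, 6, 3, 5, 10, 11, 7, 9]  |boxes|=11  |leaves|=2  hit=miss

== RESULT ==
[0, 4, 1, 2, 6, 3, 5, 10, 11, 7, 9]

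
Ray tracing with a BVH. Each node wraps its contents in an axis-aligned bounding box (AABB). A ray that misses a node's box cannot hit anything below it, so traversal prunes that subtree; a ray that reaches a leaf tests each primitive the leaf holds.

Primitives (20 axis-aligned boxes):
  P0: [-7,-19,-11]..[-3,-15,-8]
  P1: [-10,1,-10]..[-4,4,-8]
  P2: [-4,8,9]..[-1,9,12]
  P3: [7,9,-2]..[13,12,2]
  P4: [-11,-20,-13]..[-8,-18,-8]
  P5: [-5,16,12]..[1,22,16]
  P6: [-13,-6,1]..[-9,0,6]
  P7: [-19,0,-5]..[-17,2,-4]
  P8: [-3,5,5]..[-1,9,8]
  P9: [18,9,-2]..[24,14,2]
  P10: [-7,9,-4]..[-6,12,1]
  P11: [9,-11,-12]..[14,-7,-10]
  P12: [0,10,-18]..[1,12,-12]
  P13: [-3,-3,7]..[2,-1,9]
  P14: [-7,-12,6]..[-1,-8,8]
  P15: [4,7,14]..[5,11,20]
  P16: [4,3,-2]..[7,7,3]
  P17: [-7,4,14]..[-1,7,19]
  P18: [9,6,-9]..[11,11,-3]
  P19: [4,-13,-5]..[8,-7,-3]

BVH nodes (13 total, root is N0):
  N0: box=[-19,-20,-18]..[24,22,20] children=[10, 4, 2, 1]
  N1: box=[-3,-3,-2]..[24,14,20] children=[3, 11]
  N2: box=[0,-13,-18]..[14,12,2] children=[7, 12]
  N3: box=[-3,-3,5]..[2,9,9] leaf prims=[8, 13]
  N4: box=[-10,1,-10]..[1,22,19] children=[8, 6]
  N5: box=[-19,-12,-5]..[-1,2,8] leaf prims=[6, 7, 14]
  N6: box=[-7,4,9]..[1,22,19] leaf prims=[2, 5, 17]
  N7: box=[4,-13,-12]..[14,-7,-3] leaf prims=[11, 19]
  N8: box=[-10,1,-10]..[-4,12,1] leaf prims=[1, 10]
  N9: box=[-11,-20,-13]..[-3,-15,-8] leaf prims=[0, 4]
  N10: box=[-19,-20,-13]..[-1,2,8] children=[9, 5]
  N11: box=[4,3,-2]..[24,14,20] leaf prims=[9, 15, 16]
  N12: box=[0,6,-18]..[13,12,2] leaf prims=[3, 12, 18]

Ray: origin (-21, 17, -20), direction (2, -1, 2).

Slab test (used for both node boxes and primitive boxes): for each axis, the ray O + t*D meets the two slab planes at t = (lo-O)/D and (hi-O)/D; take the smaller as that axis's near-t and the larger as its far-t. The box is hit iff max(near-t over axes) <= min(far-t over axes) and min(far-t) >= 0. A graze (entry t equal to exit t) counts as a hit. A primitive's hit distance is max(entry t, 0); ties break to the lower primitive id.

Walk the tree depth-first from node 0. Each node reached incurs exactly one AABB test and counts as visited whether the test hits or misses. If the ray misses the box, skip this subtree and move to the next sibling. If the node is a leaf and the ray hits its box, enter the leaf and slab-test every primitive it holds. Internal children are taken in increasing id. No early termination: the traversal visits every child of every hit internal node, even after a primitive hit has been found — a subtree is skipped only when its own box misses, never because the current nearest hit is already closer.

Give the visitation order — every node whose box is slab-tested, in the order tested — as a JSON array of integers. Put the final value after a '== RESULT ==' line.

Walk:
N0 x:[1,45/2] y:[-5,37] z:[1,20] -> hit [1,20], descend [1, 2, 4, 10]
  N1 x:[9,45/2] y:[3,20] z:[9,20] -> hit [9,20], descend [3, 11]
    N3 x:[9,23/2] y:[8,20] z:[25/2,29/2] -> miss, prune
    N11 x:[25/2,45/2] y:[3,14] z:[9,20] -> hit [25/2,14] leaf, test {P9(miss), P15(miss), P16(miss)}
  N2 x:[21/2,35/2] y:[5,30] z:[1,11] -> hit [21/2,11], descend [7, 12]
    N7 x:[25/2,35/2] y:[24,30] z:[4,17/2] -> miss, prune
    N12 x:[21/2,17] y:[5,11] z:[1,11] -> hit [21/2,11] leaf, test {P3(miss), P12(miss), P18(miss)}
  N4 x:[11/2,11] y:[-5,16] z:[5,39/2] -> hit [11/2,11], descend [6, 8]
    N6 x:[7,11] y:[-5,13] z:[29/2,39/2] -> miss, prune
    N8 x:[11/2,17/2] y:[5,16] z:[5,21/2] -> hit [11/2,17/2] leaf, test {P1(miss), P10(miss)}
  N10 x:[1,10] y:[15,37] z:[7/2,14] -> miss, prune

Visited [0, 1, 3, 11, 2, 7, 12, 4, 6, 8, 10]. Tests: 11 box, 3 leaf. Nearest: miss.

== RESULT ==
[0, 1, 3, 11, 2, 7, 12, 4, 6, 8, 10]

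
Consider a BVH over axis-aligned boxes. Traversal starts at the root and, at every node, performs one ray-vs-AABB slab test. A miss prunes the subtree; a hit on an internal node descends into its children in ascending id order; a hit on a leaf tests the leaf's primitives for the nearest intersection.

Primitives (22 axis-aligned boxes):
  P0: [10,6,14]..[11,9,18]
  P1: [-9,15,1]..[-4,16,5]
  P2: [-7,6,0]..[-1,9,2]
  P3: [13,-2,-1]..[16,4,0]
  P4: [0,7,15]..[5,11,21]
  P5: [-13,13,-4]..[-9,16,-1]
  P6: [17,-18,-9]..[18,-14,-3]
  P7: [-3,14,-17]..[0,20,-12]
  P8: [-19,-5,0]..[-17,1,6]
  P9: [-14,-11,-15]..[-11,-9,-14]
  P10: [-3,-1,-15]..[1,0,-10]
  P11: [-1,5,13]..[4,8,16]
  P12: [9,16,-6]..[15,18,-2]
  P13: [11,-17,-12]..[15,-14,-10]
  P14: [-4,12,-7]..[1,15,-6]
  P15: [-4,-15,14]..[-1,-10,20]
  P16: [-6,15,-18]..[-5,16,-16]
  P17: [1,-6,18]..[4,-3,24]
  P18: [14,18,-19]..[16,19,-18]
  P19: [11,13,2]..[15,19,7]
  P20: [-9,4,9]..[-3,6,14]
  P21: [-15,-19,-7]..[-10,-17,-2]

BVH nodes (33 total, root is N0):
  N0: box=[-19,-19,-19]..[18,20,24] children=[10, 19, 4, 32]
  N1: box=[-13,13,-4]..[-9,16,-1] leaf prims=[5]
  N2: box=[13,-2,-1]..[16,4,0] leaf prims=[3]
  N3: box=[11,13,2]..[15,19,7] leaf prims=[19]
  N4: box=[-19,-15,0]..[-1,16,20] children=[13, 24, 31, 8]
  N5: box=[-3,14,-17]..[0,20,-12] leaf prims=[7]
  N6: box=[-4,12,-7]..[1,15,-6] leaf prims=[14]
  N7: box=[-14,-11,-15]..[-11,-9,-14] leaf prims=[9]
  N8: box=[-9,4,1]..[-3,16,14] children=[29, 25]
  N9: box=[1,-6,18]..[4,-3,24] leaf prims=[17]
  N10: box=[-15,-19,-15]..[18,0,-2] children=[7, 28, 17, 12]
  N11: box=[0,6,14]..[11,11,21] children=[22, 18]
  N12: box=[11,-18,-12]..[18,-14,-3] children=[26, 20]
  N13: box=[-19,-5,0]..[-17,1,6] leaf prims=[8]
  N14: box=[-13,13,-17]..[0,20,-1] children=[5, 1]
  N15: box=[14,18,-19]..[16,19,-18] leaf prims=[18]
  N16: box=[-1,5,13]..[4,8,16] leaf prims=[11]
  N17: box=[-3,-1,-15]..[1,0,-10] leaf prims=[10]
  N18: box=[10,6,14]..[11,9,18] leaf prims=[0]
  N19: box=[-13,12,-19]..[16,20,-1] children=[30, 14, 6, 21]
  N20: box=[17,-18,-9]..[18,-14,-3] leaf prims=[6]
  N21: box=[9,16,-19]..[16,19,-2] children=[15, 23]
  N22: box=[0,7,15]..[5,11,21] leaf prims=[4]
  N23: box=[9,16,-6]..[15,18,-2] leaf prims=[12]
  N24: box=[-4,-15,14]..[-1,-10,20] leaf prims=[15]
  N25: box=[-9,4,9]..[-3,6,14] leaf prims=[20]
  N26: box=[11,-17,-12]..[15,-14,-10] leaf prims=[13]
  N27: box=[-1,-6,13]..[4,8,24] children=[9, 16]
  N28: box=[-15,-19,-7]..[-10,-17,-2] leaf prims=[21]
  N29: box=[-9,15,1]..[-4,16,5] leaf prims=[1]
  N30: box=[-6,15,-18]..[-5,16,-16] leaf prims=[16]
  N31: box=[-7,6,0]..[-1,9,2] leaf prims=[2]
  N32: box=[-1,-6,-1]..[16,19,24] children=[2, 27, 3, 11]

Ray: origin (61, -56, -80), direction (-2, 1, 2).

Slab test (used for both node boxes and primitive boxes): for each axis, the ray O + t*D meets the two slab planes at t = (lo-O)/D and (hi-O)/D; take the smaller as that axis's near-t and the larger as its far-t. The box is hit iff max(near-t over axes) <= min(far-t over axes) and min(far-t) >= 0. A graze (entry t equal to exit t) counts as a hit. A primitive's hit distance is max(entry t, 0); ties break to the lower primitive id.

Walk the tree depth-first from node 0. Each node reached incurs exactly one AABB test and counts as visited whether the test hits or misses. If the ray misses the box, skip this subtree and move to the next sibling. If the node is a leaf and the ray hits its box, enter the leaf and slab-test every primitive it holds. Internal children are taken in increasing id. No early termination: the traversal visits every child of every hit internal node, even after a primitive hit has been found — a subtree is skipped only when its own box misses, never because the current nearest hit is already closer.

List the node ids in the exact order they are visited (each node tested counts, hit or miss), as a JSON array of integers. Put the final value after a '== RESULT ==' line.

Trace the traversal:
N0 x:[43/2,40] y:[37,76] z:[61/2,52] -> hit [37,40], descend [4, 10, 19, 32]
  N4 x:[31,40] y:[41,72] z:[40,50] -> miss, prune
  N10 x:[43/2,38] y:[37,56] z:[65/2,39] -> hit [37,38], descend [7, 12, 17, 28]
    N7 x:[36,75/2] y:[45,47] z:[65/2,33] -> miss, prune
    N12 x:[43/2,25] y:[38,42] z:[34,77/2] -> miss, prune
    N17 x:[30,32] y:[55,56] z:[65/2,35] -> miss, prune
    N28 x:[71/2,38] y:[37,39] z:[73/2,39] -> hit [37,38] leaf, test {P21@t=37}
  N19 x:[45/2,37] y:[68,76] z:[61/2,79/2] -> miss, prune
  N32 x:[45/2,31] y:[50,75] z:[79/2,52] -> miss, prune

order=[0, 4, 10, 7, 12, 17, 28, 19, 32]  |boxes|=9  |leaves|=1  hit=P21

== RESULT ==
[0, 4, 10, 7, 12, 17, 28, 19, 32]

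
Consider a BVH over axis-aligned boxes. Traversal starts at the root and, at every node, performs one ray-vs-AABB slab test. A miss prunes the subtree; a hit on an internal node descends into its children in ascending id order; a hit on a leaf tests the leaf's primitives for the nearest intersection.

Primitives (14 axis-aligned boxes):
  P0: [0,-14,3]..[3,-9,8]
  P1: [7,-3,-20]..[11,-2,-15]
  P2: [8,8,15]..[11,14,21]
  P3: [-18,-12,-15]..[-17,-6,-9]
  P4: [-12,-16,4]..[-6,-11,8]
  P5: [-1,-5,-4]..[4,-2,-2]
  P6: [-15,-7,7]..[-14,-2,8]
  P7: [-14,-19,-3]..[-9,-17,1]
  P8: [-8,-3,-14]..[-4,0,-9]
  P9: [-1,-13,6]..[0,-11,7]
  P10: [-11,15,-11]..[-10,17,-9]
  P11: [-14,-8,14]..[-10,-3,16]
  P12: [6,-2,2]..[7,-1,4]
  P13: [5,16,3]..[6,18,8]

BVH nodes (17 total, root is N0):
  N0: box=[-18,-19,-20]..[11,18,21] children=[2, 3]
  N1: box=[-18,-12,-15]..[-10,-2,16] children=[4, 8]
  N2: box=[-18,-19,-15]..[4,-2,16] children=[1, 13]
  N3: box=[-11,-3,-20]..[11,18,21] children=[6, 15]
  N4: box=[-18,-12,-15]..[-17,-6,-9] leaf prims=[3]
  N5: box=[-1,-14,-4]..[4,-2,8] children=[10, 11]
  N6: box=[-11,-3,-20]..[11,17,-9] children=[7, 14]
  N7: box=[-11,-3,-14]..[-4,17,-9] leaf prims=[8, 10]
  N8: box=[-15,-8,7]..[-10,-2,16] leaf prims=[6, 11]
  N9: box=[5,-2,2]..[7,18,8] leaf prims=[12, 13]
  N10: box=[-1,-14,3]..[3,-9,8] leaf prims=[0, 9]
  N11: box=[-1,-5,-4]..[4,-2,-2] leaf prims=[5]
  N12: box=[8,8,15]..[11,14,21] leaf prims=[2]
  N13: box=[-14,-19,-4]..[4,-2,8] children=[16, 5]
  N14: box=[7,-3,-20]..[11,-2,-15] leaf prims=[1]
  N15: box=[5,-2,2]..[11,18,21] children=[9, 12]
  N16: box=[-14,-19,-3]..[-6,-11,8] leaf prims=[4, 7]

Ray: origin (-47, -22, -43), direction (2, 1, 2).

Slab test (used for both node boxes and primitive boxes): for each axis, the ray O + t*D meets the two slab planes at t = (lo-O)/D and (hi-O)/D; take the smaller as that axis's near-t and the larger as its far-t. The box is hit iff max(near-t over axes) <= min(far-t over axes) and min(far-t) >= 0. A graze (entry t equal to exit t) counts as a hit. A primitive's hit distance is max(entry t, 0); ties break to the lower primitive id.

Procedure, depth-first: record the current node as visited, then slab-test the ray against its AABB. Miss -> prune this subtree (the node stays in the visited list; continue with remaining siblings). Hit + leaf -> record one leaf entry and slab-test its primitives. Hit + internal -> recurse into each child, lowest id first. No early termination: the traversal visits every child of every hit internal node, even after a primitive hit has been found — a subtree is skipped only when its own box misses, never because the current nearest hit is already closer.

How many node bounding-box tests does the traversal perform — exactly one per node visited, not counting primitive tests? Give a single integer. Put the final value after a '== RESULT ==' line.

Trace the traversal:
N0 x:[29/2,29] y:[3,40] z:[23/2,32] -> hit [29/2,29], descend [2, 3]
  N2 x:[29/2,51/2] y:[3,20] z:[14,59/2] -> hit [29/2,20], descend [1, 13]
    N1 x:[29/2,37/2] y:[10,20] z:[14,59/2] -> hit [29/2,37/2], descend [4, 8]
      N4 x:[29/2,15] y:[10,16] z:[14,17] -> hit [29/2,15] leaf, test {P3@t=29/2}
      N8 x:[16,37/2] y:[14,20] z:[25,59/2] -> miss, prune
    N13 x:[33/2,51/2] y:[3,20] z:[39/2,51/2] -> hit [39/2,20], descend [5, 16]
      N5 x:[23,51/2] y:[8,20] z:[39/2,51/2] -> miss, prune
      N16 x:[33/2,41/2] y:[3,11] z:[20,51/2] -> miss, prune
  N3 x:[18,29] y:[19,40] z:[23/2,32] -> hit [19,29], descend [6, 15]
    N6 x:[18,29] y:[19,39] z:[23/2,17] -> miss, prune
    N15 x:[26,29] y:[20,40] z:[45/2,32] -> hit [26,29], descend [9, 12]
      N9 x:[26,27] y:[20,40] z:[45/2,51/2] -> miss, prune
      N12 x:[55/2,29] y:[30,36] z:[29,32] -> miss, prune

13 AABB tests over nodes [0, 2, 1, 4, 8, 13, 5, 16, 3, 6, 15, 9, 12]; 1 leaf entered; closest P3.

== RESULT ==
13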